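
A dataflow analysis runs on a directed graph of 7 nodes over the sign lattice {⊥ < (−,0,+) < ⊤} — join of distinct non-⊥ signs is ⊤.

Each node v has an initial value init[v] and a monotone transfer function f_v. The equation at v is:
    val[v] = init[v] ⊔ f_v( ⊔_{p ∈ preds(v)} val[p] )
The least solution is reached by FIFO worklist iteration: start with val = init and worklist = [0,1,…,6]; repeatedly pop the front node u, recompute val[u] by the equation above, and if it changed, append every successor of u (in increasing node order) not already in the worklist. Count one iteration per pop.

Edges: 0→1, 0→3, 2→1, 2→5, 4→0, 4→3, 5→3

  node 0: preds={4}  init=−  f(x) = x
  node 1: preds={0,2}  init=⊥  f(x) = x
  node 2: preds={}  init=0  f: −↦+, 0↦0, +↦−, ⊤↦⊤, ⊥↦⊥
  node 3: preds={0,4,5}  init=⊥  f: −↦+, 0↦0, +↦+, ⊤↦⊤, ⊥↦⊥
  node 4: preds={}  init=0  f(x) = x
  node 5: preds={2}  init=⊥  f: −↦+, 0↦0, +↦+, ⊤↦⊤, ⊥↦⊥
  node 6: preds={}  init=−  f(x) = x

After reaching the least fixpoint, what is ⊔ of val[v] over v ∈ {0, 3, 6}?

⊤

Trace (8 dequeues):
  [1] u=0 | in 0 | out ⊤ | prev − | push {}
  [2] u=1 | in ⊤ | out ⊤ | prev ⊥ | push {}
  [3] u=2 | in ⊥ | out 0 | ==
  [4] u=3 | in ⊤ | out ⊤ | prev ⊥ | push {}
  [5] u=4 | in ⊥ | out 0 | ==
  [6] u=5 | in 0 | out 0 | prev ⊥ | push {3}
  [7] u=6 | in ⊥ | out − | ==
  [8] u=3 | in ⊤ | out ⊤ | ==

Converged values:
  [0] ⊤
  [1] ⊤
  [2] 0
  [3] ⊤
  [4] 0
  [5] 0
  [6] −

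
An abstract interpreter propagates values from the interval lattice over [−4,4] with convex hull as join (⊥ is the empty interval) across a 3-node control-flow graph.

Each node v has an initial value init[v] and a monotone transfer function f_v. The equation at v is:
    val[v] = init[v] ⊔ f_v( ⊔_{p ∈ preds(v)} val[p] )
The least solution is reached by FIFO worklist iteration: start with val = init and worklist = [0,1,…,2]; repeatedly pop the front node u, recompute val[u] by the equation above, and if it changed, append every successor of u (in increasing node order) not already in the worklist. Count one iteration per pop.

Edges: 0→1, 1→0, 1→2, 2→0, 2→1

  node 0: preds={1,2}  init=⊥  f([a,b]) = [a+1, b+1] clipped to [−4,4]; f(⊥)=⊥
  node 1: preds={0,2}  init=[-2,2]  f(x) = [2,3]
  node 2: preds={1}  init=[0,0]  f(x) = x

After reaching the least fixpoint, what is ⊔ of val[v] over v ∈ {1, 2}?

Iteration log — 5 steps:
  step 1. node 0  ⊔preds=[-2,2]  new=[-1,3]  old=⊥  +wl: 
  step 2. node 1  ⊔preds=[-1,3]  new=[-2,3]  old=[-2,2]  +wl: 0
  step 3. node 2  ⊔preds=[-2,3]  new=[-2,3]  old=[0,0]  +wl: 1
  step 4. node 0  ⊔preds=[-2,3]  new=[-1,4]  old=[-1,3]  +wl: 
  step 5. node 1  ⊔preds=[-2,4]  new=[-2,3]  stable

Least fixpoint reached:
  node 0: [-1,4]
  node 1: [-2,3]
  node 2: [-2,3]

[-2,3]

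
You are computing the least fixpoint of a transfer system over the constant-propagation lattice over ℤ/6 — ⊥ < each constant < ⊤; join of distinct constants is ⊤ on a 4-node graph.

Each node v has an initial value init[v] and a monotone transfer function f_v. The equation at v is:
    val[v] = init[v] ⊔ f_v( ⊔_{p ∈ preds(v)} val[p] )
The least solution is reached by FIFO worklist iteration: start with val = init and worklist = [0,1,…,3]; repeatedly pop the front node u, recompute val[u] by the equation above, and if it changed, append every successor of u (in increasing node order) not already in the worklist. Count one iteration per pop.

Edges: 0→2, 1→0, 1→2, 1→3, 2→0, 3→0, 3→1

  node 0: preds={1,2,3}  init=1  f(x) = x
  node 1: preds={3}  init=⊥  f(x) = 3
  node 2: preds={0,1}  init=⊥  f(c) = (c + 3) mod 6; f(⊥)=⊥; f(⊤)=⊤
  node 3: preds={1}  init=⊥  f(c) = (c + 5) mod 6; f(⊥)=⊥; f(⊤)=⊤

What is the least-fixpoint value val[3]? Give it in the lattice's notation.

Worklist (7 pops):
  #1 pop 0: in=⊥ → 1 (no change)
  #2 pop 1: in=⊥ → 3 (was ⊥); enqueue [0]
  #3 pop 2: in=⊤ → ⊤ (was ⊥); enqueue []
  #4 pop 3: in=3 → 2 (was ⊥); enqueue [1]
  #5 pop 0: in=⊤ → ⊤ (was 1); enqueue [2]
  #6 pop 1: in=2 → 3 (no change)
  #7 pop 2: in=⊤ → ⊤ (no change)

Fixpoint:
  val[0] = ⊤
  val[1] = 3
  val[2] = ⊤
  val[3] = 2

2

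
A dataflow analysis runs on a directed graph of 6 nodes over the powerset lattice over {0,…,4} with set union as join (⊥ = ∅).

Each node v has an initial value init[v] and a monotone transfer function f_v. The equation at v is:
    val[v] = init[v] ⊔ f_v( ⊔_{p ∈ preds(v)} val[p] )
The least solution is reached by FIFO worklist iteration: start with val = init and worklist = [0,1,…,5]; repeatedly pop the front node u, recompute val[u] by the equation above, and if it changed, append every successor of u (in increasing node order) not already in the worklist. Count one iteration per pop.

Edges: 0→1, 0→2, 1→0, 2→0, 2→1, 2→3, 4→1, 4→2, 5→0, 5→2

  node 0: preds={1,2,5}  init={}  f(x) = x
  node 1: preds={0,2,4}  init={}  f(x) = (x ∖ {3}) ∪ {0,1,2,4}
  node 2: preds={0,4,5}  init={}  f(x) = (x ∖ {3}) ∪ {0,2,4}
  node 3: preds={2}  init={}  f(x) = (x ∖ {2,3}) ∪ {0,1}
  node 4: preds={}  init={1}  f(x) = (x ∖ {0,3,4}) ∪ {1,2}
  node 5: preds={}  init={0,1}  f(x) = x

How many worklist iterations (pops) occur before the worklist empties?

9

Iteration log — 9 steps:
  step 1. node 0  ⊔preds={0,1}  new={0,1}  old={}  +wl: 
  step 2. node 1  ⊔preds={0,1}  new={0,1,2,4}  old={}  +wl: 0
  step 3. node 2  ⊔preds={0,1}  new={0,1,2,4}  old={}  +wl: 1
  step 4. node 3  ⊔preds={0,1,2,4}  new={0,1,4}  old={}  +wl: 
  step 5. node 4  ⊔preds={}  new={1,2}  old={1}  +wl: 2
  step 6. node 5  ⊔preds={}  new={0,1}  stable
  step 7. node 0  ⊔preds={0,1,2,4}  new={0,1,2,4}  old={0,1}  +wl: 
  step 8. node 1  ⊔preds={0,1,2,4}  new={0,1,2,4}  stable
  step 9. node 2  ⊔preds={0,1,2,4}  new={0,1,2,4}  stable

Least fixpoint reached:
  node 0: {0,1,2,4}
  node 1: {0,1,2,4}
  node 2: {0,1,2,4}
  node 3: {0,1,4}
  node 4: {1,2}
  node 5: {0,1}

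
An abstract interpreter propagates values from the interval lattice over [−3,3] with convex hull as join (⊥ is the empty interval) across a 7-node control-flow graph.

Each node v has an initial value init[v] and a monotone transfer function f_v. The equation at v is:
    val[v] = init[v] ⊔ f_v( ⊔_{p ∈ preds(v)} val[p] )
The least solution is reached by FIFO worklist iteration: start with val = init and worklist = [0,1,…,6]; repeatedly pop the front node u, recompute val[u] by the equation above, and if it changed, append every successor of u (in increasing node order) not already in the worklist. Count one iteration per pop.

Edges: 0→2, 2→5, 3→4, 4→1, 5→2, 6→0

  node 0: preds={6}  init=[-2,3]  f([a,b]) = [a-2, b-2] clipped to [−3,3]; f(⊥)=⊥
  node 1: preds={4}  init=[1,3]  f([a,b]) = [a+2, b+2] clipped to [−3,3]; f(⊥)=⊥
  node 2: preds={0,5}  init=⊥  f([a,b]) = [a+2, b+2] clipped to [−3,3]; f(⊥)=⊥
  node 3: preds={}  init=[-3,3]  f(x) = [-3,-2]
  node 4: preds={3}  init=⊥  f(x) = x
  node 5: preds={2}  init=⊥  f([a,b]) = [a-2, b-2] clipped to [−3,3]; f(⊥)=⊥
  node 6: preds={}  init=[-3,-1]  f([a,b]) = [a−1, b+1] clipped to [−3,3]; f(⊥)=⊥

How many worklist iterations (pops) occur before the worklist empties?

9

Worklist (9 pops):
  #1 pop 0: in=[-3,-1] → [-3,3] (was [-2,3]); enqueue []
  #2 pop 1: in=⊥ → [1,3] (no change)
  #3 pop 2: in=[-3,3] → [-1,3] (was ⊥); enqueue []
  #4 pop 3: in=⊥ → [-3,3] (no change)
  #5 pop 4: in=[-3,3] → [-3,3] (was ⊥); enqueue [1]
  #6 pop 5: in=[-1,3] → [-3,1] (was ⊥); enqueue [2]
  #7 pop 6: in=⊥ → [-3,-1] (no change)
  #8 pop 1: in=[-3,3] → [-1,3] (was [1,3]); enqueue []
  #9 pop 2: in=[-3,3] → [-1,3] (no change)

Fixpoint:
  val[0] = [-3,3]
  val[1] = [-1,3]
  val[2] = [-1,3]
  val[3] = [-3,3]
  val[4] = [-3,3]
  val[5] = [-3,1]
  val[6] = [-3,-1]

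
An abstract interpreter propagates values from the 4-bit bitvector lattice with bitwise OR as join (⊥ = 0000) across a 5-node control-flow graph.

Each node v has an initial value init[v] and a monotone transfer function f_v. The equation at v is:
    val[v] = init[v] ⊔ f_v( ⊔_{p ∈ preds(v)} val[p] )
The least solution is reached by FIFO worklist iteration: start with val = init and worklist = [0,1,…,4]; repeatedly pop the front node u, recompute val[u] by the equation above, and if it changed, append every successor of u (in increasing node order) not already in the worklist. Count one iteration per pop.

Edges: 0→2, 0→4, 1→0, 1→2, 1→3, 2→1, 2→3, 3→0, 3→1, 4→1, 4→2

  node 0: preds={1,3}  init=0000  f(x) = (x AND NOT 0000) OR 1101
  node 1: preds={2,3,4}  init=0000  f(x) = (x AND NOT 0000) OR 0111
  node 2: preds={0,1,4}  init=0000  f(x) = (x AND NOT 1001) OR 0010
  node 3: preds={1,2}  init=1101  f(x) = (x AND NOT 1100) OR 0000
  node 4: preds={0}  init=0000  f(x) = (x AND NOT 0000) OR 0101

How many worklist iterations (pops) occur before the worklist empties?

Iteration log — 11 steps:
  step 1. node 0  ⊔preds=1101  new=1101  old=0000  +wl: 
  step 2. node 1  ⊔preds=1101  new=1111  old=0000  +wl: 0
  step 3. node 2  ⊔preds=1111  new=0110  old=0000  +wl: 1
  step 4. node 3  ⊔preds=1111  new=1111  old=1101  +wl: 
  step 5. node 4  ⊔preds=1101  new=1101  old=0000  +wl: 2
  step 6. node 0  ⊔preds=1111  new=1111  old=1101  +wl: 4
  step 7. node 1  ⊔preds=1111  new=1111  stable
  step 8. node 2  ⊔preds=1111  new=0110  stable
  step 9. node 4  ⊔preds=1111  new=1111  old=1101  +wl: 1,2
  step 10. node 1  ⊔preds=1111  new=1111  stable
  step 11. node 2  ⊔preds=1111  new=0110  stable

Least fixpoint reached:
  node 0: 1111
  node 1: 1111
  node 2: 0110
  node 3: 1111
  node 4: 1111

11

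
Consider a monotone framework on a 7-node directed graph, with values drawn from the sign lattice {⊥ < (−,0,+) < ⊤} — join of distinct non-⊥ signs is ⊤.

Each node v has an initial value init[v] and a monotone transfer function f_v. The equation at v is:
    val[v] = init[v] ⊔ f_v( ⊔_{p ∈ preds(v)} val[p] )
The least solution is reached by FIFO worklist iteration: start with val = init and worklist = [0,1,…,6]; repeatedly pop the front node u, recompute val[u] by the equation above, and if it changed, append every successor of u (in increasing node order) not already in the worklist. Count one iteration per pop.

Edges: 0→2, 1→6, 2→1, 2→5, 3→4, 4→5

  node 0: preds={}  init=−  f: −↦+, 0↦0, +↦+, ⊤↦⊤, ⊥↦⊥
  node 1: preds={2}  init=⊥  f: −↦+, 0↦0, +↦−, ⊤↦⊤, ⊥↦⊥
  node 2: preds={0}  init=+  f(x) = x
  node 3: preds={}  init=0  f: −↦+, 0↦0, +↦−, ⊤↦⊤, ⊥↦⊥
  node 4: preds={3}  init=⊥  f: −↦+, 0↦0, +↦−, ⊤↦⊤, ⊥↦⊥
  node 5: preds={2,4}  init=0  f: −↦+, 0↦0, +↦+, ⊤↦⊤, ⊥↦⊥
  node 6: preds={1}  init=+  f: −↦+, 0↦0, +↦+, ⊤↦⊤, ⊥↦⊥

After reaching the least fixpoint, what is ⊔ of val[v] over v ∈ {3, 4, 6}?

⊤

Iteration log — 9 steps:
  step 1. node 0  ⊔preds=⊥  new=−  stable
  step 2. node 1  ⊔preds=+  new=−  old=⊥  +wl: 
  step 3. node 2  ⊔preds=−  new=⊤  old=+  +wl: 1
  step 4. node 3  ⊔preds=⊥  new=0  stable
  step 5. node 4  ⊔preds=0  new=0  old=⊥  +wl: 
  step 6. node 5  ⊔preds=⊤  new=⊤  old=0  +wl: 
  step 7. node 6  ⊔preds=−  new=+  stable
  step 8. node 1  ⊔preds=⊤  new=⊤  old=−  +wl: 6
  step 9. node 6  ⊔preds=⊤  new=⊤  old=+  +wl: 

Least fixpoint reached:
  node 0: −
  node 1: ⊤
  node 2: ⊤
  node 3: 0
  node 4: 0
  node 5: ⊤
  node 6: ⊤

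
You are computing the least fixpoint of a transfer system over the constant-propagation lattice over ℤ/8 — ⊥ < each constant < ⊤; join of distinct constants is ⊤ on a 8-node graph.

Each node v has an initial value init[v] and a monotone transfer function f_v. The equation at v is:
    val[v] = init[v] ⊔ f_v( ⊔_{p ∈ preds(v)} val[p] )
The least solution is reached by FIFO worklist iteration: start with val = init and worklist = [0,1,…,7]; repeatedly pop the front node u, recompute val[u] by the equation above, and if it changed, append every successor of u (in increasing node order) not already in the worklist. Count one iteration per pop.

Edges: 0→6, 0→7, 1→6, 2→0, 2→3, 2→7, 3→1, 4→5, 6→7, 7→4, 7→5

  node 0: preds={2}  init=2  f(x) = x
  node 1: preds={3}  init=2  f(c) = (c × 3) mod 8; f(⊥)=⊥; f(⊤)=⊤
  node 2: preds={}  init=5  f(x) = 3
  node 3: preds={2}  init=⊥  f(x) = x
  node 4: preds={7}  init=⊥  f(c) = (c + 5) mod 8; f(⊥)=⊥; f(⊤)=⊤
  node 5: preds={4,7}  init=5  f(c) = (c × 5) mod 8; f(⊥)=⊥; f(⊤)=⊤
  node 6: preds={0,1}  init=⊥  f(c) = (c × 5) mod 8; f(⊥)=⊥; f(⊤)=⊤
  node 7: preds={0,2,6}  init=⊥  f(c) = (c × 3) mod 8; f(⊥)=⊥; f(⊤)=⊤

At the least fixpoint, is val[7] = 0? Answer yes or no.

no

Worklist (13 pops):
  #1 pop 0: in=5 → ⊤ (was 2); enqueue []
  #2 pop 1: in=⊥ → 2 (no change)
  #3 pop 2: in=⊥ → ⊤ (was 5); enqueue [0]
  #4 pop 3: in=⊤ → ⊤ (was ⊥); enqueue [1]
  #5 pop 4: in=⊥ → ⊥ (no change)
  #6 pop 5: in=⊥ → 5 (no change)
  #7 pop 6: in=⊤ → ⊤ (was ⊥); enqueue []
  #8 pop 7: in=⊤ → ⊤ (was ⊥); enqueue [4,5]
  #9 pop 0: in=⊤ → ⊤ (no change)
  #10 pop 1: in=⊤ → ⊤ (was 2); enqueue [6]
  #11 pop 4: in=⊤ → ⊤ (was ⊥); enqueue []
  #12 pop 5: in=⊤ → ⊤ (was 5); enqueue []
  #13 pop 6: in=⊤ → ⊤ (no change)

Fixpoint:
  val[0] = ⊤
  val[1] = ⊤
  val[2] = ⊤
  val[3] = ⊤
  val[4] = ⊤
  val[5] = ⊤
  val[6] = ⊤
  val[7] = ⊤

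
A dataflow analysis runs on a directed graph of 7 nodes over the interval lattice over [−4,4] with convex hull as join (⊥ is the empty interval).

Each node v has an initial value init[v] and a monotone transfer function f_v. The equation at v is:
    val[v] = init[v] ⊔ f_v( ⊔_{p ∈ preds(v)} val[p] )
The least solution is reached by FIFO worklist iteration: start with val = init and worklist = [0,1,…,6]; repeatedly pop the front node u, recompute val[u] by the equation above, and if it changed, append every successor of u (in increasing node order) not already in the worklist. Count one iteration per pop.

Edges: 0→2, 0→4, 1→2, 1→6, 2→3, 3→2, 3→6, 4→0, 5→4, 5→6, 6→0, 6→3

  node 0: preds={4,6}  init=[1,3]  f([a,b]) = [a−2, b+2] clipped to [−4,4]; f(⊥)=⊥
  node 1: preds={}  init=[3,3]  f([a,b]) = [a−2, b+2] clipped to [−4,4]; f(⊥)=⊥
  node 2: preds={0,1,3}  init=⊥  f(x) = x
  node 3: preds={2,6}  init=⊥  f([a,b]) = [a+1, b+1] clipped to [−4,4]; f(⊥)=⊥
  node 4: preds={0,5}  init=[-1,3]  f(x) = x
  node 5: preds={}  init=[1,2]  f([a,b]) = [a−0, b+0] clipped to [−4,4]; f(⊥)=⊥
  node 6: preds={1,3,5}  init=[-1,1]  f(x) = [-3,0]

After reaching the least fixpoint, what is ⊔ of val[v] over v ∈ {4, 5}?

[-4,4]

Worklist (16 pops):
  #1 pop 0: in=[-1,3] → [-3,4] (was [1,3]); enqueue []
  #2 pop 1: in=⊥ → [3,3] (no change)
  #3 pop 2: in=[-3,4] → [-3,4] (was ⊥); enqueue []
  #4 pop 3: in=[-3,4] → [-2,4] (was ⊥); enqueue [2]
  #5 pop 4: in=[-3,4] → [-3,4] (was [-1,3]); enqueue [0]
  #6 pop 5: in=⊥ → [1,2] (no change)
  #7 pop 6: in=[-2,4] → [-3,1] (was [-1,1]); enqueue [3]
  #8 pop 2: in=[-3,4] → [-3,4] (no change)
  #9 pop 0: in=[-3,4] → [-4,4] (was [-3,4]); enqueue [2,4]
  #10 pop 3: in=[-3,4] → [-2,4] (no change)
  #11 pop 2: in=[-4,4] → [-4,4] (was [-3,4]); enqueue [3]
  #12 pop 4: in=[-4,4] → [-4,4] (was [-3,4]); enqueue [0]
  #13 pop 3: in=[-4,4] → [-3,4] (was [-2,4]); enqueue [2,6]
  #14 pop 0: in=[-4,4] → [-4,4] (no change)
  #15 pop 2: in=[-4,4] → [-4,4] (no change)
  #16 pop 6: in=[-3,4] → [-3,1] (no change)

Fixpoint:
  val[0] = [-4,4]
  val[1] = [3,3]
  val[2] = [-4,4]
  val[3] = [-3,4]
  val[4] = [-4,4]
  val[5] = [1,2]
  val[6] = [-3,1]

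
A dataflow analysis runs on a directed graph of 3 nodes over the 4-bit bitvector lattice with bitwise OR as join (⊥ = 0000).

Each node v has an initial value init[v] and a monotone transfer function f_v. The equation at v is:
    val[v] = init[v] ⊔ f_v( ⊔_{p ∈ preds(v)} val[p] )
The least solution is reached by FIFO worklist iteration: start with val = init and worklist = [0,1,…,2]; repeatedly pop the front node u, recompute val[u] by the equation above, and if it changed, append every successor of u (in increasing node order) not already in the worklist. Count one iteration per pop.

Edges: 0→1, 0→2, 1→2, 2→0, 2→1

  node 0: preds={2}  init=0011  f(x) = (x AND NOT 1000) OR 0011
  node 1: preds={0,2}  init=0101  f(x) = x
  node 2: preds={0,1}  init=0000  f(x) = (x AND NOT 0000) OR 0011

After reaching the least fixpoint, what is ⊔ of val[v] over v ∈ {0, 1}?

Trace (6 dequeues):
  [1] u=0 | in 0000 | out 0011 | ==
  [2] u=1 | in 0011 | out 0111 | prev 0101 | push {}
  [3] u=2 | in 0111 | out 0111 | prev 0000 | push {0,1}
  [4] u=0 | in 0111 | out 0111 | prev 0011 | push {2}
  [5] u=1 | in 0111 | out 0111 | ==
  [6] u=2 | in 0111 | out 0111 | ==

Converged values:
  [0] 0111
  [1] 0111
  [2] 0111

0111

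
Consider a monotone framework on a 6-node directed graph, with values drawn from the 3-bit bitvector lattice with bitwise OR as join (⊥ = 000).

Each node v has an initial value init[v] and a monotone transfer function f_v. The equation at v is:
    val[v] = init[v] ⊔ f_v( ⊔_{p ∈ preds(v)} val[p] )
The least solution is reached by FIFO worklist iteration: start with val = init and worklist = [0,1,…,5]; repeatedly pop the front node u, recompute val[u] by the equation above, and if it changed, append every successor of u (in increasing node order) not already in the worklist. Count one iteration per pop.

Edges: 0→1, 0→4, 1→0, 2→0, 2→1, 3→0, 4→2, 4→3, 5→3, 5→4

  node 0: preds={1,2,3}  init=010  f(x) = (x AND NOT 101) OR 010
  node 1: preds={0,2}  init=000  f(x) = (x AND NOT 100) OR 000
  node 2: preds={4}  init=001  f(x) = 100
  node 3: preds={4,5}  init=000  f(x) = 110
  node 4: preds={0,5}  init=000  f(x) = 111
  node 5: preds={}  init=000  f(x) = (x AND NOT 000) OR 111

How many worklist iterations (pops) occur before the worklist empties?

11

Trace (11 dequeues):
  [1] u=0 | in 001 | out 010 | ==
  [2] u=1 | in 011 | out 011 | prev 000 | push {0}
  [3] u=2 | in 000 | out 101 | prev 001 | push {1}
  [4] u=3 | in 000 | out 110 | prev 000 | push {}
  [5] u=4 | in 010 | out 111 | prev 000 | push {2,3}
  [6] u=5 | in 000 | out 111 | prev 000 | push {4}
  [7] u=0 | in 111 | out 010 | ==
  [8] u=1 | in 111 | out 011 | ==
  [9] u=2 | in 111 | out 101 | ==
  [10] u=3 | in 111 | out 110 | ==
  [11] u=4 | in 111 | out 111 | ==

Converged values:
  [0] 010
  [1] 011
  [2] 101
  [3] 110
  [4] 111
  [5] 111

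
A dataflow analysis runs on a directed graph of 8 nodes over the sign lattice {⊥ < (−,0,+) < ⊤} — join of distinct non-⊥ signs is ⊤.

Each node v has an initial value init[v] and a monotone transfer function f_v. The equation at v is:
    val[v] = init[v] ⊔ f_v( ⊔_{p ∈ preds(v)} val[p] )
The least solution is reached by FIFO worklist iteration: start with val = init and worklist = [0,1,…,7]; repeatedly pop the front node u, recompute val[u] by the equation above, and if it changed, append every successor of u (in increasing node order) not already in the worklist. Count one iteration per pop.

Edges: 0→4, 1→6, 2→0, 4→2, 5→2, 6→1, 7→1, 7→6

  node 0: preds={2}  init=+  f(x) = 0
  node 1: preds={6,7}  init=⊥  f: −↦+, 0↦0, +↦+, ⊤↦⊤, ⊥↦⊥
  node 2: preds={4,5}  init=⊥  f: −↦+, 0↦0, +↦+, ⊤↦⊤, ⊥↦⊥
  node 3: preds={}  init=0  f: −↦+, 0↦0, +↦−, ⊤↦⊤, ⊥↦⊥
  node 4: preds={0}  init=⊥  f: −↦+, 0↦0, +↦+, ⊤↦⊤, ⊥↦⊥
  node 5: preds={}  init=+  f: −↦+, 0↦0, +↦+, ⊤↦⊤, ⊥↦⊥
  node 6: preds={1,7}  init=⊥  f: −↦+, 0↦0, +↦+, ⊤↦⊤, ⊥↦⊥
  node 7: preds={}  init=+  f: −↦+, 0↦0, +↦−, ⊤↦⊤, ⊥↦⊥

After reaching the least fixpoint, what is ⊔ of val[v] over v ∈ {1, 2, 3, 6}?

Worklist (12 pops):
  #1 pop 0: in=⊥ → ⊤ (was +); enqueue []
  #2 pop 1: in=+ → + (was ⊥); enqueue []
  #3 pop 2: in=+ → + (was ⊥); enqueue [0]
  #4 pop 3: in=⊥ → 0 (no change)
  #5 pop 4: in=⊤ → ⊤ (was ⊥); enqueue [2]
  #6 pop 5: in=⊥ → + (no change)
  #7 pop 6: in=+ → + (was ⊥); enqueue [1]
  #8 pop 7: in=⊥ → + (no change)
  #9 pop 0: in=+ → ⊤ (no change)
  #10 pop 2: in=⊤ → ⊤ (was +); enqueue [0]
  #11 pop 1: in=+ → + (no change)
  #12 pop 0: in=⊤ → ⊤ (no change)

Fixpoint:
  val[0] = ⊤
  val[1] = +
  val[2] = ⊤
  val[3] = 0
  val[4] = ⊤
  val[5] = +
  val[6] = +
  val[7] = +

⊤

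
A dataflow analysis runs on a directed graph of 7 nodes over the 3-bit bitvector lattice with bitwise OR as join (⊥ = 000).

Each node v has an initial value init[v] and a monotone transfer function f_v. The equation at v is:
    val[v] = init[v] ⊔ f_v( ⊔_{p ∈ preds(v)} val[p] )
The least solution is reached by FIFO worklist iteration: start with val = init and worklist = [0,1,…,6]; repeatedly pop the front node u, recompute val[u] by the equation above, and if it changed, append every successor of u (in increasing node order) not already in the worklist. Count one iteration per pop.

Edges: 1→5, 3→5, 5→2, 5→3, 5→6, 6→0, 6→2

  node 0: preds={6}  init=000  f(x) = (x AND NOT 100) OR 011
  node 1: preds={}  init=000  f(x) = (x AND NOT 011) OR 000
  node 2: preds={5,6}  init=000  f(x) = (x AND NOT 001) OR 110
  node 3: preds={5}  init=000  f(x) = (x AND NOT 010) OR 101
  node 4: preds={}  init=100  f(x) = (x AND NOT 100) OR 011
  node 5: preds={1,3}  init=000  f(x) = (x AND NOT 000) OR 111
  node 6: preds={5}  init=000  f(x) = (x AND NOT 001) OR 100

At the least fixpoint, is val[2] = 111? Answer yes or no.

no

Trace (10 dequeues):
  [1] u=0 | in 000 | out 011 | prev 000 | push {}
  [2] u=1 | in 000 | out 000 | ==
  [3] u=2 | in 000 | out 110 | prev 000 | push {}
  [4] u=3 | in 000 | out 101 | prev 000 | push {}
  [5] u=4 | in 000 | out 111 | prev 100 | push {}
  [6] u=5 | in 101 | out 111 | prev 000 | push {2,3}
  [7] u=6 | in 111 | out 110 | prev 000 | push {0}
  [8] u=2 | in 111 | out 110 | ==
  [9] u=3 | in 111 | out 101 | ==
  [10] u=0 | in 110 | out 011 | ==

Converged values:
  [0] 011
  [1] 000
  [2] 110
  [3] 101
  [4] 111
  [5] 111
  [6] 110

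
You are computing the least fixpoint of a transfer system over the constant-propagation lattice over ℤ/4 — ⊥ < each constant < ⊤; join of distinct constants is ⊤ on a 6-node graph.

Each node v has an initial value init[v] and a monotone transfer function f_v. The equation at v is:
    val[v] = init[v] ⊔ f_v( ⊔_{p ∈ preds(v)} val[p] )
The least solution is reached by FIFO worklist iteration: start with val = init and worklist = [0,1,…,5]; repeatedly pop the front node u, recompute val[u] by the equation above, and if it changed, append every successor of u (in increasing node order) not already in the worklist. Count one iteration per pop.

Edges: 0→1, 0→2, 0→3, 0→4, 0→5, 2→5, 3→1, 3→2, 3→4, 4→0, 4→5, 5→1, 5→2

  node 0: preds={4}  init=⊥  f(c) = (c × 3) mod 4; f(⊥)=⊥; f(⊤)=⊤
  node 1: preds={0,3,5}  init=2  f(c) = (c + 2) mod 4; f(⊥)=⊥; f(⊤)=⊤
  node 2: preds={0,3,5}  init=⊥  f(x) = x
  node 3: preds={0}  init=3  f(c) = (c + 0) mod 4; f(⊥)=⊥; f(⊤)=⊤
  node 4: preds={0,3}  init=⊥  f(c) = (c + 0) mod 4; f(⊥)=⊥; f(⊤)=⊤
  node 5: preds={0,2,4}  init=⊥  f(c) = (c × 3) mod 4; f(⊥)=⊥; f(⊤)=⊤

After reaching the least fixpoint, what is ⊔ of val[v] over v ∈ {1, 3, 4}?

Worklist (20 pops):
  #1 pop 0: in=⊥ → ⊥ (no change)
  #2 pop 1: in=3 → ⊤ (was 2); enqueue []
  #3 pop 2: in=3 → 3 (was ⊥); enqueue []
  #4 pop 3: in=⊥ → 3 (no change)
  #5 pop 4: in=3 → 3 (was ⊥); enqueue [0]
  #6 pop 5: in=3 → 1 (was ⊥); enqueue [1,2]
  #7 pop 0: in=3 → 1 (was ⊥); enqueue [3,4,5]
  #8 pop 1: in=⊤ → ⊤ (no change)
  #9 pop 2: in=⊤ → ⊤ (was 3); enqueue []
  #10 pop 3: in=1 → ⊤ (was 3); enqueue [1,2]
  #11 pop 4: in=⊤ → ⊤ (was 3); enqueue [0]
  #12 pop 5: in=⊤ → ⊤ (was 1); enqueue []
  #13 pop 1: in=⊤ → ⊤ (no change)
  #14 pop 2: in=⊤ → ⊤ (no change)
  #15 pop 0: in=⊤ → ⊤ (was 1); enqueue [1,2,3,4,5]
  #16 pop 1: in=⊤ → ⊤ (no change)
  #17 pop 2: in=⊤ → ⊤ (no change)
  #18 pop 3: in=⊤ → ⊤ (no change)
  #19 pop 4: in=⊤ → ⊤ (no change)
  #20 pop 5: in=⊤ → ⊤ (no change)

Fixpoint:
  val[0] = ⊤
  val[1] = ⊤
  val[2] = ⊤
  val[3] = ⊤
  val[4] = ⊤
  val[5] = ⊤

⊤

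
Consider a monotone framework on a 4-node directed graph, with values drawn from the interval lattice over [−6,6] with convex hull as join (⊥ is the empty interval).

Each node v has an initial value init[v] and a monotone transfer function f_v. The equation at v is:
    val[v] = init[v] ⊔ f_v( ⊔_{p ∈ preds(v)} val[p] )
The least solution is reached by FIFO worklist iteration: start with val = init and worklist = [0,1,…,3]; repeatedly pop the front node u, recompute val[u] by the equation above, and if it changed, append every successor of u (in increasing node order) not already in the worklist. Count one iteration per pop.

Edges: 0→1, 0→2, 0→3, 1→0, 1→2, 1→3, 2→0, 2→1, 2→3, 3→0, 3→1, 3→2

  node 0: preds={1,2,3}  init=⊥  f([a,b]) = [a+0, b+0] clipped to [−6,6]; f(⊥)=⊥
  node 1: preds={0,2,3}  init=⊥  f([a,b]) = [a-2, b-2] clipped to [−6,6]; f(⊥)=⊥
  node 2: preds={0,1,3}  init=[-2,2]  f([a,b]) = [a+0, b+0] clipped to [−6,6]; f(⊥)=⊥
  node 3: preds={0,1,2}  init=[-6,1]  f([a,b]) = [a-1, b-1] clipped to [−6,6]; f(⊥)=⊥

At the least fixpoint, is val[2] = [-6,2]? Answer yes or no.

yes

Trace (6 dequeues):
  [1] u=0 | in [-6,2] | out [-6,2] | prev ⊥ | push {}
  [2] u=1 | in [-6,2] | out [-6,0] | prev ⊥ | push {0}
  [3] u=2 | in [-6,2] | out [-6,2] | prev [-2,2] | push {1}
  [4] u=3 | in [-6,2] | out [-6,1] | ==
  [5] u=0 | in [-6,2] | out [-6,2] | ==
  [6] u=1 | in [-6,2] | out [-6,0] | ==

Converged values:
  [0] [-6,2]
  [1] [-6,0]
  [2] [-6,2]
  [3] [-6,1]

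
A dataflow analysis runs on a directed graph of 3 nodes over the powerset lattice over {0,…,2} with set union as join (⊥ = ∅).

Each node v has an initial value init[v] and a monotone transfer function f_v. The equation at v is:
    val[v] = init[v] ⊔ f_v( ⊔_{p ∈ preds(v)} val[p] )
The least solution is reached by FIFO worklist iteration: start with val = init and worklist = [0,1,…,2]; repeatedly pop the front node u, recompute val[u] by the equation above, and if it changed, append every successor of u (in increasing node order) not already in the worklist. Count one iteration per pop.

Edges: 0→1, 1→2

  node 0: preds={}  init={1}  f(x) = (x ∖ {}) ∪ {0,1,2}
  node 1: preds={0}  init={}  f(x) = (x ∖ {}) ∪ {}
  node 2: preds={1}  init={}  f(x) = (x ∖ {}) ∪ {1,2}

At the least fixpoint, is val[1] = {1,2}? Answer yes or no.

no

Iteration log — 3 steps:
  step 1. node 0  ⊔preds={}  new={0,1,2}  old={1}  +wl: 
  step 2. node 1  ⊔preds={0,1,2}  new={0,1,2}  old={}  +wl: 
  step 3. node 2  ⊔preds={0,1,2}  new={0,1,2}  old={}  +wl: 

Least fixpoint reached:
  node 0: {0,1,2}
  node 1: {0,1,2}
  node 2: {0,1,2}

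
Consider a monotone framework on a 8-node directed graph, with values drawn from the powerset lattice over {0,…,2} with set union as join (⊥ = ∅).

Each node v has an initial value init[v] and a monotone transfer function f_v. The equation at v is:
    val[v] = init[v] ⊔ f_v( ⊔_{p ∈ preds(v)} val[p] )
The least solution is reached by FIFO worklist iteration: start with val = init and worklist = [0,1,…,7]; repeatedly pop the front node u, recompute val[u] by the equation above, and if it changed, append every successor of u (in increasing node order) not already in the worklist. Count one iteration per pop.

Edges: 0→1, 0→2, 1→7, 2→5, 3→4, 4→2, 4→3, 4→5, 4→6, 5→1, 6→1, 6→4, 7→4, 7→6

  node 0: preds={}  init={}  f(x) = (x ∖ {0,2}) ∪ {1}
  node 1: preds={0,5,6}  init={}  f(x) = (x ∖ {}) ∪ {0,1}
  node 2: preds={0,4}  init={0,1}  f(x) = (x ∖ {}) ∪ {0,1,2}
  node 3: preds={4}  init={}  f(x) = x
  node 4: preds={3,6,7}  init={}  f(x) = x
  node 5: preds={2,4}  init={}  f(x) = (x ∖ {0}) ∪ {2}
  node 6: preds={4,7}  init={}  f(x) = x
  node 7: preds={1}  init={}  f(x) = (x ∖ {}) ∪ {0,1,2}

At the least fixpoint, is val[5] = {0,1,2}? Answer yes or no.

Iteration log — 17 steps:
  step 1. node 0  ⊔preds={}  new={1}  old={}  +wl: 
  step 2. node 1  ⊔preds={1}  new={0,1}  old={}  +wl: 
  step 3. node 2  ⊔preds={1}  new={0,1,2}  old={0,1}  +wl: 
  step 4. node 3  ⊔preds={}  new={}  stable
  step 5. node 4  ⊔preds={}  new={}  stable
  step 6. node 5  ⊔preds={0,1,2}  new={1,2}  old={}  +wl: 1
  step 7. node 6  ⊔preds={}  new={}  stable
  step 8. node 7  ⊔preds={0,1}  new={0,1,2}  old={}  +wl: 4,6
  step 9. node 1  ⊔preds={1,2}  new={0,1,2}  old={0,1}  +wl: 7
  step 10. node 4  ⊔preds={0,1,2}  new={0,1,2}  old={}  +wl: 2,3,5
  step 11. node 6  ⊔preds={0,1,2}  new={0,1,2}  old={}  +wl: 1,4
  step 12. node 7  ⊔preds={0,1,2}  new={0,1,2}  stable
  step 13. node 2  ⊔preds={0,1,2}  new={0,1,2}  stable
  step 14. node 3  ⊔preds={0,1,2}  new={0,1,2}  old={}  +wl: 
  step 15. node 5  ⊔preds={0,1,2}  new={1,2}  stable
  step 16. node 1  ⊔preds={0,1,2}  new={0,1,2}  stable
  step 17. node 4  ⊔preds={0,1,2}  new={0,1,2}  stable

Least fixpoint reached:
  node 0: {1}
  node 1: {0,1,2}
  node 2: {0,1,2}
  node 3: {0,1,2}
  node 4: {0,1,2}
  node 5: {1,2}
  node 6: {0,1,2}
  node 7: {0,1,2}

no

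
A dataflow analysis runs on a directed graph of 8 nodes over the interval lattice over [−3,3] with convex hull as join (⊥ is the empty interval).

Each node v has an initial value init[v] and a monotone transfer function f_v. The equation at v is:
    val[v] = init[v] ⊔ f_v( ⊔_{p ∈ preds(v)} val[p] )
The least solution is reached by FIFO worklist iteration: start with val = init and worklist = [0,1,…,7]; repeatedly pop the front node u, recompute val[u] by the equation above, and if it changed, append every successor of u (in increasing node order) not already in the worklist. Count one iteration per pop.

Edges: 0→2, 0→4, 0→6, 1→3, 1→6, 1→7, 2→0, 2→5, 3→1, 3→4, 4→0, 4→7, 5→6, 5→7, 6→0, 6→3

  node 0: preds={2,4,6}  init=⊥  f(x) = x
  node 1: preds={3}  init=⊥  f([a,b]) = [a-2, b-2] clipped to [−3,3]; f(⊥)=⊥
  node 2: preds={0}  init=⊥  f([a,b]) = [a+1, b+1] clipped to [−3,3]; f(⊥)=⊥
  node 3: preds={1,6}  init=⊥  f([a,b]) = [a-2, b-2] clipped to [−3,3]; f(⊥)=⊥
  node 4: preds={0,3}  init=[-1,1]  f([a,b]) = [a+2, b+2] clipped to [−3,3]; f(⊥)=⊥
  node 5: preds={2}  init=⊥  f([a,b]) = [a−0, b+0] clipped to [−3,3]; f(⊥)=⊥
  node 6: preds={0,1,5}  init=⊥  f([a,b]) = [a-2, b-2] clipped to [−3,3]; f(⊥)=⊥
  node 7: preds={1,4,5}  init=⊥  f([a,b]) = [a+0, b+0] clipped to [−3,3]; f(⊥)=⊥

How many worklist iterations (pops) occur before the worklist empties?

Worklist (21 pops):
  #1 pop 0: in=[-1,1] → [-1,1] (was ⊥); enqueue []
  #2 pop 1: in=⊥ → ⊥ (no change)
  #3 pop 2: in=[-1,1] → [0,2] (was ⊥); enqueue [0]
  #4 pop 3: in=⊥ → ⊥ (no change)
  #5 pop 4: in=[-1,1] → [-1,3] (was [-1,1]); enqueue []
  #6 pop 5: in=[0,2] → [0,2] (was ⊥); enqueue []
  #7 pop 6: in=[-1,2] → [-3,0] (was ⊥); enqueue [3]
  #8 pop 7: in=[-1,3] → [-1,3] (was ⊥); enqueue []
  #9 pop 0: in=[-3,3] → [-3,3] (was [-1,1]); enqueue [2,4,6]
  #10 pop 3: in=[-3,0] → [-3,-2] (was ⊥); enqueue [1]
  #11 pop 2: in=[-3,3] → [-2,3] (was [0,2]); enqueue [0,5]
  #12 pop 4: in=[-3,3] → [-1,3] (no change)
  #13 pop 6: in=[-3,3] → [-3,1] (was [-3,0]); enqueue [3]
  #14 pop 1: in=[-3,-2] → [-3,-3] (was ⊥); enqueue [6,7]
  #15 pop 0: in=[-3,3] → [-3,3] (no change)
  #16 pop 5: in=[-2,3] → [-2,3] (was [0,2]); enqueue []
  #17 pop 3: in=[-3,1] → [-3,-1] (was [-3,-2]); enqueue [1,4]
  #18 pop 6: in=[-3,3] → [-3,1] (no change)
  #19 pop 7: in=[-3,3] → [-3,3] (was [-1,3]); enqueue []
  #20 pop 1: in=[-3,-1] → [-3,-3] (no change)
  #21 pop 4: in=[-3,3] → [-1,3] (no change)

Fixpoint:
  val[0] = [-3,3]
  val[1] = [-3,-3]
  val[2] = [-2,3]
  val[3] = [-3,-1]
  val[4] = [-1,3]
  val[5] = [-2,3]
  val[6] = [-3,1]
  val[7] = [-3,3]

21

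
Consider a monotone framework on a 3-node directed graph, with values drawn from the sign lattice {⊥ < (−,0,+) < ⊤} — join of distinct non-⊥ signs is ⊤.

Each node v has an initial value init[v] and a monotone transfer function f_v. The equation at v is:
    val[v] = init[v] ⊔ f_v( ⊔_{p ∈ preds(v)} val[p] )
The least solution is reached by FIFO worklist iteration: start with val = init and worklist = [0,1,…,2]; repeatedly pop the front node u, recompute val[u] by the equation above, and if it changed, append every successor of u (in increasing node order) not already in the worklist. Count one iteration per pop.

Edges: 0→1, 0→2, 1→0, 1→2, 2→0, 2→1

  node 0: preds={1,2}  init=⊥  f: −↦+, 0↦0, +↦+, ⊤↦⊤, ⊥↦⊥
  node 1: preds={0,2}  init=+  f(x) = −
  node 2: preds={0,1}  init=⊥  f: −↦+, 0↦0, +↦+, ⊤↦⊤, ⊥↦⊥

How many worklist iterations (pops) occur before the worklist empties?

6

Iteration log — 6 steps:
  step 1. node 0  ⊔preds=+  new=+  old=⊥  +wl: 
  step 2. node 1  ⊔preds=+  new=⊤  old=+  +wl: 0
  step 3. node 2  ⊔preds=⊤  new=⊤  old=⊥  +wl: 1
  step 4. node 0  ⊔preds=⊤  new=⊤  old=+  +wl: 2
  step 5. node 1  ⊔preds=⊤  new=⊤  stable
  step 6. node 2  ⊔preds=⊤  new=⊤  stable

Least fixpoint reached:
  node 0: ⊤
  node 1: ⊤
  node 2: ⊤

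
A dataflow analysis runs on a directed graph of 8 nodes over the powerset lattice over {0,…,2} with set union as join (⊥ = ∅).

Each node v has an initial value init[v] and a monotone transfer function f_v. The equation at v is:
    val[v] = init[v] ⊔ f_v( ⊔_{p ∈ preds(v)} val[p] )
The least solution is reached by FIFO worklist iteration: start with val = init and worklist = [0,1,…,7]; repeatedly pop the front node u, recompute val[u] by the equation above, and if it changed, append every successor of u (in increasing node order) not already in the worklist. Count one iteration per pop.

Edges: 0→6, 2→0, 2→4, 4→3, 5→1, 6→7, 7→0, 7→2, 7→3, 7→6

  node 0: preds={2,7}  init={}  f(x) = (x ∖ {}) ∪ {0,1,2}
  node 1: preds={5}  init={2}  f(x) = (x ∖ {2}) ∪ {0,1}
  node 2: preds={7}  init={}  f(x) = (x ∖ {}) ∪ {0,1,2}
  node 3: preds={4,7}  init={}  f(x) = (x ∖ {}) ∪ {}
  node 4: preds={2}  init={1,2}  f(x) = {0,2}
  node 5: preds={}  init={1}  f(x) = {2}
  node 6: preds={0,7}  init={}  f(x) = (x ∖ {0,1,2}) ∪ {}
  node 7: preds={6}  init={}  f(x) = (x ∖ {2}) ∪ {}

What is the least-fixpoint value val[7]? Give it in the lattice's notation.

{}

Worklist (11 pops):
  #1 pop 0: in={} → {0,1,2} (was {}); enqueue []
  #2 pop 1: in={1} → {0,1,2} (was {2}); enqueue []
  #3 pop 2: in={} → {0,1,2} (was {}); enqueue [0]
  #4 pop 3: in={1,2} → {1,2} (was {}); enqueue []
  #5 pop 4: in={0,1,2} → {0,1,2} (was {1,2}); enqueue [3]
  #6 pop 5: in={} → {1,2} (was {1}); enqueue [1]
  #7 pop 6: in={0,1,2} → {} (no change)
  #8 pop 7: in={} → {} (no change)
  #9 pop 0: in={0,1,2} → {0,1,2} (no change)
  #10 pop 3: in={0,1,2} → {0,1,2} (was {1,2}); enqueue []
  #11 pop 1: in={1,2} → {0,1,2} (no change)

Fixpoint:
  val[0] = {0,1,2}
  val[1] = {0,1,2}
  val[2] = {0,1,2}
  val[3] = {0,1,2}
  val[4] = {0,1,2}
  val[5] = {1,2}
  val[6] = {}
  val[7] = {}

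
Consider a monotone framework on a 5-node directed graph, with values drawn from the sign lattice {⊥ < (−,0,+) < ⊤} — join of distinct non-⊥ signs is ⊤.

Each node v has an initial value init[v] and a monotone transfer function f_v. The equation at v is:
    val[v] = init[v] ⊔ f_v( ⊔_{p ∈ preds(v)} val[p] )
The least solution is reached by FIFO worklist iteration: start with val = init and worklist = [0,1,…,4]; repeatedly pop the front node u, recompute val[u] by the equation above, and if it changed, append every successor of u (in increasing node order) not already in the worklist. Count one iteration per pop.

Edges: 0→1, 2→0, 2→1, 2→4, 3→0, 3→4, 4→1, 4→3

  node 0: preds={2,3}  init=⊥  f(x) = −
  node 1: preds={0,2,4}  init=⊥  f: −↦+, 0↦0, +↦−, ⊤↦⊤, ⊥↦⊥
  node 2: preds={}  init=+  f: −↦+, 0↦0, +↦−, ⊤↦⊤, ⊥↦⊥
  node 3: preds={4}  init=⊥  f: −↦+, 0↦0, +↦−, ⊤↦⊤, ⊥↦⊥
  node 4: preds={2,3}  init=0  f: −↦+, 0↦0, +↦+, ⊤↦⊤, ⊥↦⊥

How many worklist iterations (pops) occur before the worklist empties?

10

Worklist (10 pops):
  #1 pop 0: in=+ → − (was ⊥); enqueue []
  #2 pop 1: in=⊤ → ⊤ (was ⊥); enqueue []
  #3 pop 2: in=⊥ → + (no change)
  #4 pop 3: in=0 → 0 (was ⊥); enqueue [0]
  #5 pop 4: in=⊤ → ⊤ (was 0); enqueue [1,3]
  #6 pop 0: in=⊤ → − (no change)
  #7 pop 1: in=⊤ → ⊤ (no change)
  #8 pop 3: in=⊤ → ⊤ (was 0); enqueue [0,4]
  #9 pop 0: in=⊤ → − (no change)
  #10 pop 4: in=⊤ → ⊤ (no change)

Fixpoint:
  val[0] = −
  val[1] = ⊤
  val[2] = +
  val[3] = ⊤
  val[4] = ⊤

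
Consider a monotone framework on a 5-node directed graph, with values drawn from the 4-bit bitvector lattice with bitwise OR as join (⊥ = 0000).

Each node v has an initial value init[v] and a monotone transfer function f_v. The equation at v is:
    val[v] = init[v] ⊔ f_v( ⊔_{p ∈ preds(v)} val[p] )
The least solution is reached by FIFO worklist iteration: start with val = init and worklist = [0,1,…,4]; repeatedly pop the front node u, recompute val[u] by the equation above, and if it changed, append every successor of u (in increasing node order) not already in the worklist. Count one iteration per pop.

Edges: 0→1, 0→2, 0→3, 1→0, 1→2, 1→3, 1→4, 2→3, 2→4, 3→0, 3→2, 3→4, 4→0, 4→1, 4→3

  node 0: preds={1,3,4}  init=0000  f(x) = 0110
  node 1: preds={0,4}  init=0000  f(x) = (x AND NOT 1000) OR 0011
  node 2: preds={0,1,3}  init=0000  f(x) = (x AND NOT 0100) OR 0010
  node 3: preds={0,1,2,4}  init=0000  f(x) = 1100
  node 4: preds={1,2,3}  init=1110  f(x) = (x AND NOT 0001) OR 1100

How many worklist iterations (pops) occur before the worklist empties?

Iteration log — 9 steps:
  step 1. node 0  ⊔preds=1110  new=0110  old=0000  +wl: 
  step 2. node 1  ⊔preds=1110  new=0111  old=0000  +wl: 0
  step 3. node 2  ⊔preds=0111  new=0011  old=0000  +wl: 
  step 4. node 3  ⊔preds=1111  new=1100  old=0000  +wl: 2
  step 5. node 4  ⊔preds=1111  new=1110  stable
  step 6. node 0  ⊔preds=1111  new=0110  stable
  step 7. node 2  ⊔preds=1111  new=1011  old=0011  +wl: 3,4
  step 8. node 3  ⊔preds=1111  new=1100  stable
  step 9. node 4  ⊔preds=1111  new=1110  stable

Least fixpoint reached:
  node 0: 0110
  node 1: 0111
  node 2: 1011
  node 3: 1100
  node 4: 1110

9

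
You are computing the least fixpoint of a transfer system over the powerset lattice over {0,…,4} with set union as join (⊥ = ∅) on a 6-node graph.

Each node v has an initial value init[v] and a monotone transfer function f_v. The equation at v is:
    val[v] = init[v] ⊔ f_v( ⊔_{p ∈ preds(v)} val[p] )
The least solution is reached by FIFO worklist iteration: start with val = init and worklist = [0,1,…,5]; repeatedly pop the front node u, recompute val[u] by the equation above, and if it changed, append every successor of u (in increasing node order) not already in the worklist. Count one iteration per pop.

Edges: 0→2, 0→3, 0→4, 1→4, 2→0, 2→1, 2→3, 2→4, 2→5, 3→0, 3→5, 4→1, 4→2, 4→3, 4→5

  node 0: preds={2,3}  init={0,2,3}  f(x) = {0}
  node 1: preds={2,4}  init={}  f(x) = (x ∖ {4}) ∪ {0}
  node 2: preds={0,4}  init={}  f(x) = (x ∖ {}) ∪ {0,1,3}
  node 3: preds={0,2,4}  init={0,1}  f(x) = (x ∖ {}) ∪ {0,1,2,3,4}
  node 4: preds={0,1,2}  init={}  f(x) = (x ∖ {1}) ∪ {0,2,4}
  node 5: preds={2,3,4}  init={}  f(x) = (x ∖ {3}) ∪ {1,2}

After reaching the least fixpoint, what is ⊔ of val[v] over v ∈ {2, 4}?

{0,1,2,3,4}

Worklist (14 pops):
  #1 pop 0: in={0,1} → {0,2,3} (no change)
  #2 pop 1: in={} → {0} (was {}); enqueue []
  #3 pop 2: in={0,2,3} → {0,1,2,3} (was {}); enqueue [0,1]
  #4 pop 3: in={0,1,2,3} → {0,1,2,3,4} (was {0,1}); enqueue []
  #5 pop 4: in={0,1,2,3} → {0,2,3,4} (was {}); enqueue [2,3]
  #6 pop 5: in={0,1,2,3,4} → {0,1,2,4} (was {}); enqueue []
  #7 pop 0: in={0,1,2,3,4} → {0,2,3} (no change)
  #8 pop 1: in={0,1,2,3,4} → {0,1,2,3} (was {0}); enqueue [4]
  #9 pop 2: in={0,2,3,4} → {0,1,2,3,4} (was {0,1,2,3}); enqueue [0,1,5]
  #10 pop 3: in={0,1,2,3,4} → {0,1,2,3,4} (no change)
  #11 pop 4: in={0,1,2,3,4} → {0,2,3,4} (no change)
  #12 pop 0: in={0,1,2,3,4} → {0,2,3} (no change)
  #13 pop 1: in={0,1,2,3,4} → {0,1,2,3} (no change)
  #14 pop 5: in={0,1,2,3,4} → {0,1,2,4} (no change)

Fixpoint:
  val[0] = {0,2,3}
  val[1] = {0,1,2,3}
  val[2] = {0,1,2,3,4}
  val[3] = {0,1,2,3,4}
  val[4] = {0,2,3,4}
  val[5] = {0,1,2,4}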